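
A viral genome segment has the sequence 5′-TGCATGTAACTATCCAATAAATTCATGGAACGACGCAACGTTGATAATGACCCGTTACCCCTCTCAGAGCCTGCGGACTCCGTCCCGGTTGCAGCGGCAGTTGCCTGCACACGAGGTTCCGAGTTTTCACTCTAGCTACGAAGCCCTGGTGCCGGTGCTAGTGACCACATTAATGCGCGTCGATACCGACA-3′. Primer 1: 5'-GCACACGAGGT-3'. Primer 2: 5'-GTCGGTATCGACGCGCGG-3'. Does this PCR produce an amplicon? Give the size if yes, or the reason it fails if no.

No product — primer 2 has no binding site in the template.

Primer 2 (GTCGGTATCGACGCGCGG) does not match the top strand, and its reverse complement CCGCGCGTCGATACCGAC does not match either.
With no annealing site for primer 2, no amplification occurs.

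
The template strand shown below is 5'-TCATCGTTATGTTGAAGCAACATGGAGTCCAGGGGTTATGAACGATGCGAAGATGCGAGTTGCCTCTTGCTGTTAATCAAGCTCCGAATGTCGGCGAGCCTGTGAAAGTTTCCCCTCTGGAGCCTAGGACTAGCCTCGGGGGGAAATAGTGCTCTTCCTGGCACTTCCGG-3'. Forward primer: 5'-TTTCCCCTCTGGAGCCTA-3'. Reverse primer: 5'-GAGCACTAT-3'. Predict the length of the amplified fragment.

46 bp

Forward primer TTTCCCCTCTGGAGCCTA is found on the top strand at positions 109–126.
The reverse primer's reverse complement is ATAGTGCTC, which matches the template at positions 146–154.
Product length = (reverse-primer end) − (forward-primer start) + 1 = 154 − 109 + 1 = 46 bp.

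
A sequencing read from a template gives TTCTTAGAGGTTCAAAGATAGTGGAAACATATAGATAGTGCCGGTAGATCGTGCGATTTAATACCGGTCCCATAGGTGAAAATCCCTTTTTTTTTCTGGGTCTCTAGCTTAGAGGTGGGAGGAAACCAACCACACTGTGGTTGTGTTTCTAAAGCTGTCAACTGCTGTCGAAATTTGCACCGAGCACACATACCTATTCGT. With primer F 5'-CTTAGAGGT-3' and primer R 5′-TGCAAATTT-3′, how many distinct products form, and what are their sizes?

The forward primer CTTAGAGGT matches the top strand at positions 3–11, 108–116.
The reverse primer's reverse complement is AAATTTGCA, matching at positions 171–179.
Each forward site pairs with the reverse site to give a product ending at position 179: sizes 177, 72 bp.

Two products: 177 bp, 72 bp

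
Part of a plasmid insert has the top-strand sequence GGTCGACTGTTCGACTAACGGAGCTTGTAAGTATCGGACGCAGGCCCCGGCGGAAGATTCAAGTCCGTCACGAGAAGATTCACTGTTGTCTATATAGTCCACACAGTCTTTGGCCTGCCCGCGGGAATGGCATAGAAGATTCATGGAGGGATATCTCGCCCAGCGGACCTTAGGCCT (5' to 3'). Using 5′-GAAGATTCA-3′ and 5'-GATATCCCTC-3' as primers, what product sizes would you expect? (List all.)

The forward primer GAAGATTCA matches the top strand at positions 53–61, 74–82, 135–143.
The reverse primer's reverse complement is GAGGGATATC, matching at positions 146–155.
Each forward site pairs with the reverse site to give a product ending at position 155: sizes 103, 82, 21 bp.

103 bp, 82 bp, 21 bp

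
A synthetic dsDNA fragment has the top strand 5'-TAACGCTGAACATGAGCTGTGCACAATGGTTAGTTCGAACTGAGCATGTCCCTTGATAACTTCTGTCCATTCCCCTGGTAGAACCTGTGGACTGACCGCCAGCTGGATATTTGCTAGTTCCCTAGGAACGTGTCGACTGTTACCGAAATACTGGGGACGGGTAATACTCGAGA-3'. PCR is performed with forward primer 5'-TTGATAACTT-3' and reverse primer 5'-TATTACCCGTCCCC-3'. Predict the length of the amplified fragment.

114 bp

Forward primer TTGATAACTT is found on the top strand at positions 53–62.
Reverse complement of the reverse primer: GGGGACGGGTAATA. This occurs on the top strand at positions 153–166.
Product length = (reverse-primer end) − (forward-primer start) + 1 = 166 − 53 + 1 = 114 bp.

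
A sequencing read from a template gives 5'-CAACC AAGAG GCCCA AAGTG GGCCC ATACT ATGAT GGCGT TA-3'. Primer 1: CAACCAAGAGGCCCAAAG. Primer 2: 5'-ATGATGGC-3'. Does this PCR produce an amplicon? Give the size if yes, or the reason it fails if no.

No product — both primers anneal to the same strand and extend in the same direction.

Primer 1 (CAACCAAGAGGCCCAAAG) matches the top strand at positions 1–18 (3' end points downstream).
Primer 2 (ATGATGGC) also matches the top strand directly, at positions 31–38 — its reverse complement GCCATCAT is not present.
Both primers anneal to the bottom strand with 3' ends pointing the same way, so neither can prime synthesis back toward the other.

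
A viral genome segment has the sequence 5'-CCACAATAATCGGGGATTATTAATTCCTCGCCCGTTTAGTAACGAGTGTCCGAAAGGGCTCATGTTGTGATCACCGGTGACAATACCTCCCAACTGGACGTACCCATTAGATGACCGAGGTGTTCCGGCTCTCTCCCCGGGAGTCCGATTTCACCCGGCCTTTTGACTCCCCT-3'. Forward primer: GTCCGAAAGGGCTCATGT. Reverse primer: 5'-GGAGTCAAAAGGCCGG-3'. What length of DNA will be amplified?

123 bp

The forward primer matches the template at positions 48–65.
Reverse complement of the reverse primer: CCGGCCTTTTGACTCC. This occurs on the top strand at positions 155–170.
Product length = (reverse-primer end) − (forward-primer start) + 1 = 170 − 48 + 1 = 123 bp.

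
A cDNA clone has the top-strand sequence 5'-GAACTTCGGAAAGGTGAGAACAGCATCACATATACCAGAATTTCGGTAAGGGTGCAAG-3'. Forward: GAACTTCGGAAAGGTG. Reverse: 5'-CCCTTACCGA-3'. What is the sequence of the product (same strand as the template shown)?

The forward primer matches the template at positions 1–16.
Taking the reverse complement of CCCTTACCGA gives TCGGTAAGGG, found at positions 43–52 on the template; the primer anneals here to the top strand with its 3' end pointing upstream.
The product is the template from position 1 through 52 (52 bp).

5'-GAACTTCGGAAAGGTGAGAACAGCATCACATATACCAGAATTTCGGTAAGGG-3'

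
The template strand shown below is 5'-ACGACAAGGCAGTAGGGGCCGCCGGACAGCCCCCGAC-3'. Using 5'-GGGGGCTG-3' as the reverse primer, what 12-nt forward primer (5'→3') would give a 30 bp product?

The reverse primer's reverse complement CAGCCCCC matches the template at positions 27–34, so the product ends at position 34.
A 30 bp product then starts at position 34 − 30 + 1 = 5.
The forward primer is identical to the top strand there: CAAGGCAGTAGG.

5'-CAAGGCAGTAGG-3'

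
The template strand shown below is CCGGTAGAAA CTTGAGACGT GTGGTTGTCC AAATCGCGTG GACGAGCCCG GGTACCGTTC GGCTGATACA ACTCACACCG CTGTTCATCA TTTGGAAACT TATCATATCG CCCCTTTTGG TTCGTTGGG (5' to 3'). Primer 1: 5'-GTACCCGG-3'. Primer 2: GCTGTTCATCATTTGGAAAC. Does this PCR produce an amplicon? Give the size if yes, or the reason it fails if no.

Primer 1 (GTACCCGG) has reverse complement CCGGGTAC, which matches the top strand at positions 48–55; primer 1 anneals to the top strand there with its 3' end pointing upstream toward position 48.
Primer 2 (GCTGTTCATCATTTGGAAAC) matches the top strand directly at positions 80–99; it anneals to the bottom strand with its 3' end pointing downstream toward position 99.
The 3' ends diverge (primer 1 extends toward position 1, primer 2 toward position 129), so the primers never converge on a shared product.

No product — the primers' 3' ends point away from each other.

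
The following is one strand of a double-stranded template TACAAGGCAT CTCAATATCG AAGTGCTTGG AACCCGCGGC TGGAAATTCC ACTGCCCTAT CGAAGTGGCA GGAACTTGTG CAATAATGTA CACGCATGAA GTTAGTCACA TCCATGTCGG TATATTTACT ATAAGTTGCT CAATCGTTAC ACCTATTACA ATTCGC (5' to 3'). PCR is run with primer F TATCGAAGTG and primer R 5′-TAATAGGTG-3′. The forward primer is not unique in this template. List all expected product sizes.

The forward primer TATCGAAGTG matches the top strand at positions 16–25, 58–67.
The reverse primer's reverse complement is CACCTATTA, matching at positions 150–158.
Each forward site pairs with the reverse site to give a product ending at position 158: sizes 143, 101 bp.

143 bp, 101 bp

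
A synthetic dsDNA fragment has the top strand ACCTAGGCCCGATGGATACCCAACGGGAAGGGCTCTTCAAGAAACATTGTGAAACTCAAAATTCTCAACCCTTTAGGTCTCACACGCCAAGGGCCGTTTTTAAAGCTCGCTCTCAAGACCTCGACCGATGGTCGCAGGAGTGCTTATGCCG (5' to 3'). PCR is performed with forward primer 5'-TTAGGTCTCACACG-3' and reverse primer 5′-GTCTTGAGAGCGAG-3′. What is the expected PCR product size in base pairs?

47 bp

Forward primer TTAGGTCTCACACG is found on the top strand at positions 73–86.
Reverse complement of the reverse primer: CTCGCTCTCAAGAC. This occurs on the top strand at positions 106–119.
The product runs from position 73 to position 119, so its length is 119 − 73 + 1 = 47 bp.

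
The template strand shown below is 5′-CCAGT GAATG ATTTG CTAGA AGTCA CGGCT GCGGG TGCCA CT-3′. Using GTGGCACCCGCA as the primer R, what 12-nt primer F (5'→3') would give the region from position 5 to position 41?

The reverse primer's reverse complement TGCGGGTGCCAC matches the template at positions 30–41; the product starts at position 5.
The forward primer is identical to the top strand over positions 5–16: TGAATGATTTGC.

5'-TGAATGATTTGC-3'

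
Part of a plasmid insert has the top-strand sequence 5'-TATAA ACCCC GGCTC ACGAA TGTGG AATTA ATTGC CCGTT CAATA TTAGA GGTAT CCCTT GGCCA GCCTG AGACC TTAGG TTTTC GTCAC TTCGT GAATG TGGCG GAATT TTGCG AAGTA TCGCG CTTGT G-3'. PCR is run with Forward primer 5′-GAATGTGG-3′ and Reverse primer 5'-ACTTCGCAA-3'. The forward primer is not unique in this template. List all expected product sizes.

The forward primer GAATGTGG matches the top strand at positions 18–25, 96–103.
The reverse primer's reverse complement is TTGCGAAGT, matching at positions 111–119.
Each forward site pairs with the reverse site to give a product ending at position 119: sizes 102, 24 bp.

102 bp, 24 bp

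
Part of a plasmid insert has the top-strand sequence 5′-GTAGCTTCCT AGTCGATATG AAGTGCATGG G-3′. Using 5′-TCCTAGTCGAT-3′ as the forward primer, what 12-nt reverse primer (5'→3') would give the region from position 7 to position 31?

5'-CCCATGCACTTC-3'

The product's 3' end on the top strand is position 31.
The reverse primer anneals to the top strand over positions 20–31, i.e. to GAAGTGCATGGG.
Its sequence written 5'→3' is the reverse complement: CCCATGCACTTC.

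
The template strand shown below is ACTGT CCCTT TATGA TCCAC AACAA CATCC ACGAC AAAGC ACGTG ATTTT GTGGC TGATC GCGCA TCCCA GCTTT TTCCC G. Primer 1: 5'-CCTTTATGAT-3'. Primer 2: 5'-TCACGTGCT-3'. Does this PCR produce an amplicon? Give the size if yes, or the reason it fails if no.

Yes — a 40 bp product.

Primer 1 (CCTTTATGAT) matches the top strand at positions 7–16; it acts as a forward primer.
Primer 2's reverse complement is AGCACGTGA, matching the top strand at positions 38–46; it acts as a reverse primer.
The 3' ends face each other across positions 7–46, giving a 40 bp product.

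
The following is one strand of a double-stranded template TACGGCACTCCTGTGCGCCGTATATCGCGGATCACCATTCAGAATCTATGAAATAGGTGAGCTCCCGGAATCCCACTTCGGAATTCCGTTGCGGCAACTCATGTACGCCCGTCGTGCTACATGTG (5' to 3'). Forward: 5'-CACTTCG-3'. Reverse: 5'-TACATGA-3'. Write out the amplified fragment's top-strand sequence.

Forward primer CACTTCG is found on the top strand at positions 74–80.
Reverse complement of the reverse primer: TCATGTA. This occurs on the top strand at positions 99–105.
The product is the template from position 74 through 105 (32 bp).

5'-CACTTCGGAATTCCGTTGCGGCAACTCATGTA-3'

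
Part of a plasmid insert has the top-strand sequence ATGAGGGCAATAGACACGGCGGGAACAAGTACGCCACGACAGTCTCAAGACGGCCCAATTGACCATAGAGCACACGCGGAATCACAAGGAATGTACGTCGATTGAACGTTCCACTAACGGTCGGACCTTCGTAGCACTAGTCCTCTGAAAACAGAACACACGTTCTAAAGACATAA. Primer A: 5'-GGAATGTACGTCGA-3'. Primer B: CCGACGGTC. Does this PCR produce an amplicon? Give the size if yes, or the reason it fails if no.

No product — primer B has no binding site in the template.

Primer B (CCGACGGTC) does not match the top strand, and its reverse complement GACCGTCGG does not match either.
With no annealing site for primer B, no amplification occurs.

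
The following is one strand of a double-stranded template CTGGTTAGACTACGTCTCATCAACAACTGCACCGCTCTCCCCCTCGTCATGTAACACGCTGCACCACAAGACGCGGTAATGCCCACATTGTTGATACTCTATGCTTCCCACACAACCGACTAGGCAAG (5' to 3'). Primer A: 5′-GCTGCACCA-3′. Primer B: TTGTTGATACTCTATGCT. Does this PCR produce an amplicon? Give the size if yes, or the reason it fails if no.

Primer A (GCTGCACCA) matches the top strand at positions 58–66 (3' end points downstream).
Primer B (TTGTTGATACTCTATGCT) also matches the top strand directly, at positions 88–105 — its reverse complement AGCATAGAGTATCAACAA is not present.
Both primers anneal to the bottom strand with 3' ends pointing the same way, so neither can prime synthesis back toward the other.

No product — both primers anneal to the same strand and extend in the same direction.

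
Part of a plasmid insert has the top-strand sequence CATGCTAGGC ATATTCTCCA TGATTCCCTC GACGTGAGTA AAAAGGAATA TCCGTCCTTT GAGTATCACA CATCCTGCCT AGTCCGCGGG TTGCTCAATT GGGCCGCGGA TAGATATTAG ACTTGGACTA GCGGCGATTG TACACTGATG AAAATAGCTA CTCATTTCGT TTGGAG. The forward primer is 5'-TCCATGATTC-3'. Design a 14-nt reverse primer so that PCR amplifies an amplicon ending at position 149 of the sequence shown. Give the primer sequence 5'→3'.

5'-ATCAGTGTACAATC-3'

The forward primer binds at positions 17–26; the product's 3' end on the top strand is position 149.
The reverse primer anneals to the top strand over positions 136–149, i.e. to GATTGTACACTGAT.
Its sequence written 5'→3' is the reverse complement: ATCAGTGTACAATC.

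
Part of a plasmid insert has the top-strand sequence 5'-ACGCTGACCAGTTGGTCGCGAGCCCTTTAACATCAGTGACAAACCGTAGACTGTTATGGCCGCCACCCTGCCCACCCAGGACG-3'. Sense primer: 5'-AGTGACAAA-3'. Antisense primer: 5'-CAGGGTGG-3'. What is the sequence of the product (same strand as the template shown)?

The forward primer matches the template at positions 35–43.
Reverse complement of the reverse primer: CCACCCTG. This occurs on the top strand at positions 63–70.
The product is the template from position 35 through 70 (36 bp).

5'-AGTGACAAACCGTAGACTGTTATGGCCGCCACCCTG-3'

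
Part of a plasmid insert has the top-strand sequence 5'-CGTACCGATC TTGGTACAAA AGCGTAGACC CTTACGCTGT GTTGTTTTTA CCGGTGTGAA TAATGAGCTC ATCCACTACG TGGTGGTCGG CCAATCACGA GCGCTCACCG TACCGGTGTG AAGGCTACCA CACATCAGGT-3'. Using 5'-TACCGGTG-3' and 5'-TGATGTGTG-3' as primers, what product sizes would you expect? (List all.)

The forward primer TACCGGTG matches the top strand at positions 49–56, 111–118.
The reverse primer's reverse complement is CACACATCA, matching at positions 129–137.
Each forward site pairs with the reverse site to give a product ending at position 137: sizes 89, 27 bp.

89 bp, 27 bp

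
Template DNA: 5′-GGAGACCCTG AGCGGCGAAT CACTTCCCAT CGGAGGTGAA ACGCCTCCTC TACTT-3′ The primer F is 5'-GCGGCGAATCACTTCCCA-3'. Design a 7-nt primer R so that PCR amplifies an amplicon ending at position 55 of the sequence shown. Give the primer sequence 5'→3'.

The forward primer binds at positions 12–29; the product's 3' end on the top strand is position 55.
The reverse primer anneals to the top strand over positions 49–55, i.e. to TCTACTT.
Its sequence written 5'→3' is the reverse complement: AAGTAGA.

5'-AAGTAGA-3'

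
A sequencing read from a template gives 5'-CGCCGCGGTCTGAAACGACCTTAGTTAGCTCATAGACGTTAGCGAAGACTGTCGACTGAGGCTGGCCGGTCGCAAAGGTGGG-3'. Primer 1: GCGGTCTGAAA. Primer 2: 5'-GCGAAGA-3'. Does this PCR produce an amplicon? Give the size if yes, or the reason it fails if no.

Primer 1 (GCGGTCTGAAA) matches the top strand at positions 5–15 (3' end points downstream).
Primer 2 (GCGAAGA) also matches the top strand directly, at positions 42–48 — its reverse complement TCTTCGC is not present.
Both primers anneal to the bottom strand with 3' ends pointing the same way, so neither can prime synthesis back toward the other.

No product — both primers anneal to the same strand and extend in the same direction.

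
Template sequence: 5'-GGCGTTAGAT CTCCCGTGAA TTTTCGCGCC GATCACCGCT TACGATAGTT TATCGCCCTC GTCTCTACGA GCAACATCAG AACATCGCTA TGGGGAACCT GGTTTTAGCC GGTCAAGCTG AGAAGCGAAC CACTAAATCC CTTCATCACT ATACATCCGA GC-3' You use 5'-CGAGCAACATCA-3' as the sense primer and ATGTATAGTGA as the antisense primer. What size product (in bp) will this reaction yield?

Forward primer CGAGCAACATCA is found on the top strand at positions 68–79.
The reverse primer's reverse complement is TCACTATACAT, which matches the template at positions 146–156.
Product length = (reverse-primer end) − (forward-primer start) + 1 = 156 − 68 + 1 = 89 bp.

89 bp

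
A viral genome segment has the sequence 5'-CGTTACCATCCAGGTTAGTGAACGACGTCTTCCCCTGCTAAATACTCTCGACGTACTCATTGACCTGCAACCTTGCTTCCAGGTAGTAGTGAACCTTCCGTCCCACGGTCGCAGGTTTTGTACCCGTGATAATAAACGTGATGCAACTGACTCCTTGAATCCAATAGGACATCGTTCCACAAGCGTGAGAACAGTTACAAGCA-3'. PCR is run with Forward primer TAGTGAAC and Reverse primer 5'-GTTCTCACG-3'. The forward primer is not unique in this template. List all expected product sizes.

177 bp, 106 bp

The forward primer TAGTGAAC matches the top strand at positions 16–23, 87–94.
The reverse primer's reverse complement is CGTGAGAAC, matching at positions 184–192.
Each forward site pairs with the reverse site to give a product ending at position 192: sizes 177, 106 bp.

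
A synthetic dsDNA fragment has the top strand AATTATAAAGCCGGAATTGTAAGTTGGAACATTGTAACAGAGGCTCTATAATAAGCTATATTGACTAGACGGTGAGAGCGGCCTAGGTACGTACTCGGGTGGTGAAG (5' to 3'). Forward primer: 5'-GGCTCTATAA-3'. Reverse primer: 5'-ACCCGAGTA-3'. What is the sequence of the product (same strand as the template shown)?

5'-GGCTCTATAATAAGCTATATTGACTAGACGGTGAGAGCGGCCTAGGTACGTACTCGGGT-3'

Scanning the template, GGCTCTATAA occurs at positions 42–51; this primer anneals to the bottom strand there with its 3' end pointing downstream.
Taking the reverse complement of ACCCGAGTA gives TACTCGGGT, found at positions 92–100 on the template; the primer anneals here to the top strand with its 3' end pointing upstream.
The product is the template from position 42 through 100 (59 bp).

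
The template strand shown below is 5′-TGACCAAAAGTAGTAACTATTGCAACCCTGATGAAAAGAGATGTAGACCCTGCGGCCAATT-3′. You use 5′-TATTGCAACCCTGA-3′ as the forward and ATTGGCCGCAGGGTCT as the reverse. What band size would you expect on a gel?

43 bp

The forward primer matches the template at positions 18–31.
Taking the reverse complement of ATTGGCCGCAGGGTCT gives AGACCCTGCGGCCAAT, found at positions 45–60 on the template; the primer anneals here to the top strand with its 3' end pointing upstream.
Product length = (reverse-primer end) − (forward-primer start) + 1 = 60 − 18 + 1 = 43 bp.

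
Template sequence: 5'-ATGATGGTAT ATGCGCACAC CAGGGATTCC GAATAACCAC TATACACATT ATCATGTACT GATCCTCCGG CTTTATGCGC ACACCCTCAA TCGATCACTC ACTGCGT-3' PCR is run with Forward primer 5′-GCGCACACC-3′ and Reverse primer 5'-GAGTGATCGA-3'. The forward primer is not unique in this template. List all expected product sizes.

The forward primer GCGCACACC matches the top strand at positions 13–21, 77–85.
The reverse primer's reverse complement is TCGATCACTC, matching at positions 91–100.
Each forward site pairs with the reverse site to give a product ending at position 100: sizes 88, 24 bp.

88 bp, 24 bp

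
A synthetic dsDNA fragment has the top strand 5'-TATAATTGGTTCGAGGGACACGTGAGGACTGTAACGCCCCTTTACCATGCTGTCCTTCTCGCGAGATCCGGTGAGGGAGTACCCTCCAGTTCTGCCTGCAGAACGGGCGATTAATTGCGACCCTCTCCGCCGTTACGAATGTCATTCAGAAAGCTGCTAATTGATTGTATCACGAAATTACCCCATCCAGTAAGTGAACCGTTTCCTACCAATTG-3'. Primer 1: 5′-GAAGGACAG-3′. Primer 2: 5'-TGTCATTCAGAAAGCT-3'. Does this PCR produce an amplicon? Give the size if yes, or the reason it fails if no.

No product — the primers' 3' ends point away from each other.

Primer 1 (GAAGGACAG) has reverse complement CTGTCCTTC, which matches the top strand at positions 50–58; primer 1 anneals to the top strand there with its 3' end pointing upstream toward position 50.
Primer 2 (TGTCATTCAGAAAGCT) matches the top strand directly at positions 140–155; it anneals to the bottom strand with its 3' end pointing downstream toward position 155.
The 3' ends diverge (primer 1 extends toward position 1, primer 2 toward position 215), so the primers never converge on a shared product.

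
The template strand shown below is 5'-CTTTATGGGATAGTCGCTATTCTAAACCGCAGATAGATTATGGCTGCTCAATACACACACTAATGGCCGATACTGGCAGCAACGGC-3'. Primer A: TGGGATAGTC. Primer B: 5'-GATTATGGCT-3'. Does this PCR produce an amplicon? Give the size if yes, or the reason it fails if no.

No product — both primers anneal to the same strand and extend in the same direction.

Primer A (TGGGATAGTC) matches the top strand at positions 6–15 (3' end points downstream).
Primer B (GATTATGGCT) also matches the top strand directly, at positions 36–45 — its reverse complement AGCCATAATC is not present.
Both primers anneal to the bottom strand with 3' ends pointing the same way, so neither can prime synthesis back toward the other.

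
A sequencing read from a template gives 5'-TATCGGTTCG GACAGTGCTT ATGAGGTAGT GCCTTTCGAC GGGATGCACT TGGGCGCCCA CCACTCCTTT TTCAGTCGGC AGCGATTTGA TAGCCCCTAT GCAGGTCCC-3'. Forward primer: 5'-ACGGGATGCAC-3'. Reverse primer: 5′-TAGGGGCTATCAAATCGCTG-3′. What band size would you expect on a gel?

Forward primer ACGGGATGCAC is found on the top strand at positions 39–49.
Taking the reverse complement of TAGGGGCTATCAAATCGCTG gives CAGCGATTTGATAGCCCCTA, found at positions 80–99 on the template; the primer anneals here to the top strand with its 3' end pointing upstream.
The product runs from position 39 to position 99, so its length is 99 − 39 + 1 = 61 bp.

61 bp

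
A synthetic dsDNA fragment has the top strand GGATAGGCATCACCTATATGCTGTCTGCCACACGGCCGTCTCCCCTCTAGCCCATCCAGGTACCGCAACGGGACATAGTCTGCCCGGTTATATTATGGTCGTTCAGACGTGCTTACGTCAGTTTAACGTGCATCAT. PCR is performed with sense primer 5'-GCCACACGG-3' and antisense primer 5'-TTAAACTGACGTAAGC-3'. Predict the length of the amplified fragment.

100 bp

Forward primer GCCACACGG is found on the top strand at positions 27–35.
The reverse primer's reverse complement is GCTTACGTCAGTTTAA, which matches the template at positions 111–126.
Amplicon spans positions 27–126: 100 bp.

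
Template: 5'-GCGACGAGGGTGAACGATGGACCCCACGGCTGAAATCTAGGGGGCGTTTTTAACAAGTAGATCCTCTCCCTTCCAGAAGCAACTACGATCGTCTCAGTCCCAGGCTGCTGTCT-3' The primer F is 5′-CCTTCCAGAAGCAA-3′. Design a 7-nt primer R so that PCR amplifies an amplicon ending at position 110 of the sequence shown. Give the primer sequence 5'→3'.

5'-CAGCAGC-3'

The forward primer binds at positions 69–82; the product's 3' end on the top strand is position 110.
The reverse primer anneals to the top strand over positions 104–110, i.e. to GCTGCTG.
Its sequence written 5'→3' is the reverse complement: CAGCAGC.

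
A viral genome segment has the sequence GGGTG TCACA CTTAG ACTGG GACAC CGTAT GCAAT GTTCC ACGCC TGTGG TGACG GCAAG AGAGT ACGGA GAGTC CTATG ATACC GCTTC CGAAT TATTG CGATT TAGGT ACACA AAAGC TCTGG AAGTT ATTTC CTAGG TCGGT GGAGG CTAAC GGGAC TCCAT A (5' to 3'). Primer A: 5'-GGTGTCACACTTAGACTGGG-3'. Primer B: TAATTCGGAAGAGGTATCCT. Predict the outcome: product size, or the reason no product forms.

Primer B (TAATTCGGAAGAGGTATCCT) does not match the top strand, and its reverse complement AGGATACCTCTTCCGAATTA does not match either.
With no annealing site for primer B, no amplification occurs.

No product — primer B has no binding site in the template.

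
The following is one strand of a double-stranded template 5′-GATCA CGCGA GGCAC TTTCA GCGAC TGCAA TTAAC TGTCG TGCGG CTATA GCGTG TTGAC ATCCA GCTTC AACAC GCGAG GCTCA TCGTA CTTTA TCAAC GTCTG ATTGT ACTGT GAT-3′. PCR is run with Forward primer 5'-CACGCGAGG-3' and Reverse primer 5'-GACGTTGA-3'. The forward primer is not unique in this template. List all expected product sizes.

100 bp, 31 bp

The forward primer CACGCGAGG matches the top strand at positions 4–12, 73–81.
The reverse primer's reverse complement is TCAACGTC, matching at positions 96–103.
Each forward site pairs with the reverse site to give a product ending at position 103: sizes 100, 31 bp.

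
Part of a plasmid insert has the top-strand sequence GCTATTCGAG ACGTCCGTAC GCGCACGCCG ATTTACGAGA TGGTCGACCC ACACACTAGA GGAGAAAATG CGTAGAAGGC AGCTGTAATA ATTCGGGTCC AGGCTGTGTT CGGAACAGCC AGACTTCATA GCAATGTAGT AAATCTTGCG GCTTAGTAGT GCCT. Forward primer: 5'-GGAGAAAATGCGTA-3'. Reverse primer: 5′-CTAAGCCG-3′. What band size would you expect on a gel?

The forward primer matches the template at positions 61–74.
The reverse primer's reverse complement is CGGCTTAG, which matches the template at positions 149–156.
The product runs from position 61 to position 156, so its length is 156 − 61 + 1 = 96 bp.

96 bp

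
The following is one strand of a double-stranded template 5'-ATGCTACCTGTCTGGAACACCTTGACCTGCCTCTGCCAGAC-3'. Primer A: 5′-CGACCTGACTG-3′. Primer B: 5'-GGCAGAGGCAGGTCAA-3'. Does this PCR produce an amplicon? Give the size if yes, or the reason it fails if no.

Primer A (CGACCTGACTG) does not match the top strand, and its reverse complement CAGTCAGGTCG does not match either.
With no annealing site for primer A, no amplification occurs.

No product — primer A has no binding site in the template.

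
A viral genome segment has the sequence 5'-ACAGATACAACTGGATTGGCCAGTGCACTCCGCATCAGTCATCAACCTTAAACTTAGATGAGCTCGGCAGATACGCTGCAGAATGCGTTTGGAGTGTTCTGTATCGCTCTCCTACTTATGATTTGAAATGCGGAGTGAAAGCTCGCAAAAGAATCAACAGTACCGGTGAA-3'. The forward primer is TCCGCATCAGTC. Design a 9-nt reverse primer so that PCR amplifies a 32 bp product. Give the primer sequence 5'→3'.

5'-CATCTAAGT-3'

The forward primer binds at positions 29–40, so a 32 bp product ends at position 29 + 32 − 1 = 60.
The reverse primer anneals to the top strand over positions 52–60, i.e. to ACTTAGATG.
Its sequence written 5'→3' is the reverse complement: CATCTAAGT.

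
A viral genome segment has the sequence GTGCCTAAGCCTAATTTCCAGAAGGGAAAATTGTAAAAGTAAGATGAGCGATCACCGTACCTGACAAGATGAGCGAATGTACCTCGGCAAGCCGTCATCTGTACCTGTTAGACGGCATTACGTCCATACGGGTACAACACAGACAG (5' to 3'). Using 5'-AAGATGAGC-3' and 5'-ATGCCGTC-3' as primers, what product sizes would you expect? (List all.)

78 bp, 53 bp

The forward primer AAGATGAGC matches the top strand at positions 41–49, 66–74.
The reverse primer's reverse complement is GACGGCAT, matching at positions 111–118.
Each forward site pairs with the reverse site to give a product ending at position 118: sizes 78, 53 bp.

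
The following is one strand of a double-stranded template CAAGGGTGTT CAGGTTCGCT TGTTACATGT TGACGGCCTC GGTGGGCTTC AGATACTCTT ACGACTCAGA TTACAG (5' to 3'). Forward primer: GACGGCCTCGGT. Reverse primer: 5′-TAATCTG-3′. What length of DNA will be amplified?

Forward primer GACGGCCTCGGT is found on the top strand at positions 32–43.
Reverse complement of the reverse primer: CAGATTA. This occurs on the top strand at positions 67–73.
Amplicon spans positions 32–73: 42 bp.

42 bp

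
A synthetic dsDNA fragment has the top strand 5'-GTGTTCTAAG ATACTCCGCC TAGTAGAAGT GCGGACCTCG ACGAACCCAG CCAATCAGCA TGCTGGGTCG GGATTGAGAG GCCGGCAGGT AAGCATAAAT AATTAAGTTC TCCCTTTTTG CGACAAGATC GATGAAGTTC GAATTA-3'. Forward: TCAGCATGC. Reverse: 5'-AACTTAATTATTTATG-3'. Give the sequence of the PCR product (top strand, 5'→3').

Scanning the template, TCAGCATGC occurs at positions 55–63; this primer anneals to the bottom strand there with its 3' end pointing downstream.
The reverse primer's reverse complement is CATAAATAATTAAGTT, which matches the template at positions 94–109.
The product is the template from position 55 through 109 (55 bp).

5'-TCAGCATGCTGGGTCGGGATTGAGAGGCCGGCAGGTAAGCATAAATAATTAAGTT-3'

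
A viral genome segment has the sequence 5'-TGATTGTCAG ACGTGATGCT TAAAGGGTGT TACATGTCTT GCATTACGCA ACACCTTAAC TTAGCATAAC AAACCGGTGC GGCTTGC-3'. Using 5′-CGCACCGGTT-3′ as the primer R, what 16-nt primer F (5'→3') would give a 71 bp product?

The reverse primer's reverse complement AACCGGTGCG matches the template at positions 72–81, so the product ends at position 81.
A 71 bp product then starts at position 81 − 71 + 1 = 11.
The forward primer is identical to the top strand there: ACGTGATGCTTAAAGG.

5'-ACGTGATGCTTAAAGG-3'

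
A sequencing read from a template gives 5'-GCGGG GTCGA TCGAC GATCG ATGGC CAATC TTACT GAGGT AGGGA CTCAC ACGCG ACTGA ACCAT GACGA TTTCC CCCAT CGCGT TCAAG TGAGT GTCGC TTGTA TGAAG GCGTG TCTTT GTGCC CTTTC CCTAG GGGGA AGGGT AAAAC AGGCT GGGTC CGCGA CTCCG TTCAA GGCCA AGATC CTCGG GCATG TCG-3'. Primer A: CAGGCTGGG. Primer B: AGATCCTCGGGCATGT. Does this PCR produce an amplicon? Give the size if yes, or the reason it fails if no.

Primer A (CAGGCTGGG) matches the top strand at positions 150–158 (3' end points downstream).
Primer B (AGATCCTCGGGCATGT) also matches the top strand directly, at positions 181–196 — its reverse complement ACATGCCCGAGGATCT is not present.
Both primers anneal to the bottom strand with 3' ends pointing the same way, so neither can prime synthesis back toward the other.

No product — both primers anneal to the same strand and extend in the same direction.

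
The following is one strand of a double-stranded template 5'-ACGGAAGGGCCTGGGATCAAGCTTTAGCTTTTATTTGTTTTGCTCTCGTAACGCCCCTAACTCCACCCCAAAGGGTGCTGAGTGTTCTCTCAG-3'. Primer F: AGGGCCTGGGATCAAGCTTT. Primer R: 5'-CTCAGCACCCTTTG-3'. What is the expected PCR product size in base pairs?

Forward primer AGGGCCTGGGATCAAGCTTT is found on the top strand at positions 6–25.
The reverse primer's reverse complement is CAAAGGGTGCTGAG, which matches the template at positions 69–82.
The product runs from position 6 to position 82, so its length is 82 − 6 + 1 = 77 bp.

77 bp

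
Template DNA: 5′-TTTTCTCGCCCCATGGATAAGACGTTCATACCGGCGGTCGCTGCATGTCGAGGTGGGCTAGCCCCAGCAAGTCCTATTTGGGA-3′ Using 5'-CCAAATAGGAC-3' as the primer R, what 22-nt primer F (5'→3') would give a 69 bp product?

The reverse primer's reverse complement GTCCTATTTGG matches the template at positions 71–81, so the product ends at position 81.
A 69 bp product then starts at position 81 − 69 + 1 = 13.
The forward primer is identical to the top strand there: ATGGATAAGACGTTCATACCGG.

5'-ATGGATAAGACGTTCATACCGG-3'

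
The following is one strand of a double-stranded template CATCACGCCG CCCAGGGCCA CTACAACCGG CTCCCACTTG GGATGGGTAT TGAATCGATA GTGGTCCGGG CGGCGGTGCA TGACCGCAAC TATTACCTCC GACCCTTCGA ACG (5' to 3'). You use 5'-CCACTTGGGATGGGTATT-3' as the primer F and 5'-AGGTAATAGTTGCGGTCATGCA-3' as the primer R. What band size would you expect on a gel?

Scanning the template, CCACTTGGGATGGGTATT occurs at positions 34–51; this primer anneals to the bottom strand there with its 3' end pointing downstream.
Taking the reverse complement of AGGTAATAGTTGCGGTCATGCA gives TGCATGACCGCAACTATTACCT, found at positions 77–98 on the template; the primer anneals here to the top strand with its 3' end pointing upstream.
Amplicon spans positions 34–98: 65 bp.

65 bp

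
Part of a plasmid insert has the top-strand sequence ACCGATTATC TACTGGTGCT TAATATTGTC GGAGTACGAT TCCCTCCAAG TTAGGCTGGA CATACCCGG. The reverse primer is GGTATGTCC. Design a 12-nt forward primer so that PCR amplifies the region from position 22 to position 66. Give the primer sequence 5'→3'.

5'-AATATTGTCGGA-3'

The reverse primer's reverse complement GGACATACC matches the template at positions 58–66; the product starts at position 22.
The forward primer is identical to the top strand over positions 22–33: AATATTGTCGGA.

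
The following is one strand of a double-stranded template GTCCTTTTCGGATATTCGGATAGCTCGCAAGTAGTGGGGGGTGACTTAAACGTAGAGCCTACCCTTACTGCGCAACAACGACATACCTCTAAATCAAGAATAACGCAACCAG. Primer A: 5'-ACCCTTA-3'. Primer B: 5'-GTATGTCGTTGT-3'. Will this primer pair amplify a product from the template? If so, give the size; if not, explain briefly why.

Primer A (ACCCTTA) matches the top strand at positions 61–67; it acts as a forward primer.
Primer B's reverse complement is ACAACGACATAC, matching the top strand at positions 75–86; it acts as a reverse primer.
The 3' ends face each other across positions 61–86, giving a 26 bp product.

Yes — a 26 bp product.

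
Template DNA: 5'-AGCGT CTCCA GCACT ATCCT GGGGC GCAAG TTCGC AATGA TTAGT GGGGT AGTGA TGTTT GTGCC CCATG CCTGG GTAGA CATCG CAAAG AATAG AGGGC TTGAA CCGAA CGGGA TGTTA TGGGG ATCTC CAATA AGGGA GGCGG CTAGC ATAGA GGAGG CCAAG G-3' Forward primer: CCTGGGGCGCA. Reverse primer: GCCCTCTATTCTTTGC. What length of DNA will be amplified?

Forward primer CCTGGGGCGCA is found on the top strand at positions 18–28.
The reverse primer's reverse complement is GCAAAGAATAGAGGGC, which matches the template at positions 85–100.
The product runs from position 18 to position 100, so its length is 100 − 18 + 1 = 83 bp.

83 bp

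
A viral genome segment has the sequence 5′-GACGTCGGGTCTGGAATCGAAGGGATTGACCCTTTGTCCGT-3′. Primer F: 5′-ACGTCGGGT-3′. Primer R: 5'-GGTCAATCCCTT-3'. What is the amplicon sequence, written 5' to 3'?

The forward primer matches the template at positions 2–10.
The reverse primer's reverse complement is AAGGGATTGACC, which matches the template at positions 20–31.
The product is the template from position 2 through 31 (30 bp).

5'-ACGTCGGGTCTGGAATCGAAGGGATTGACC-3'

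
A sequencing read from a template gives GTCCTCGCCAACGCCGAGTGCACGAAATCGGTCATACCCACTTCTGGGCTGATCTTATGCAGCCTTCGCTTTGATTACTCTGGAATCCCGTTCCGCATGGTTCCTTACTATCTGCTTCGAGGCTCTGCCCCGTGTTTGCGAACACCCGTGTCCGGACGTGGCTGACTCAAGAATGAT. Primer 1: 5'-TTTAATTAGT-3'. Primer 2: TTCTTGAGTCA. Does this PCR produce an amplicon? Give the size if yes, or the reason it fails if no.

Primer 1 (TTTAATTAGT) does not match the top strand, and its reverse complement ACTAATTAAA does not match either.
With no annealing site for primer 1, no amplification occurs.

No product — primer 1 has no binding site in the template.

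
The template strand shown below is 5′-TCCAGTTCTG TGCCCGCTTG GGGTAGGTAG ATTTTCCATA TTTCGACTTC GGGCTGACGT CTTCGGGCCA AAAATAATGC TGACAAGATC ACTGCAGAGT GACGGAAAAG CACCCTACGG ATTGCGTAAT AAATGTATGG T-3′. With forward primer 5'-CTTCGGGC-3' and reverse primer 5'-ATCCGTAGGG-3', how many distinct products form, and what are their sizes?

Two products: 76 bp, 62 bp

The forward primer CTTCGGGC matches the top strand at positions 47–54, 61–68.
The reverse primer's reverse complement is CCCTACGGAT, matching at positions 113–122.
Each forward site pairs with the reverse site to give a product ending at position 122: sizes 76, 62 bp.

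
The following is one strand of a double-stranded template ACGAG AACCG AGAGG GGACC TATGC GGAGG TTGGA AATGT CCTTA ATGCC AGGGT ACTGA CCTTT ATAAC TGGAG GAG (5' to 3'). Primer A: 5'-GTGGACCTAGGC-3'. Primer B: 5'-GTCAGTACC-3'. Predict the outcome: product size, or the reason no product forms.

No product — primer A has no binding site in the template.

Primer A (GTGGACCTAGGC) does not match the top strand, and its reverse complement GCCTAGGTCCAC does not match either.
With no annealing site for primer A, no amplification occurs.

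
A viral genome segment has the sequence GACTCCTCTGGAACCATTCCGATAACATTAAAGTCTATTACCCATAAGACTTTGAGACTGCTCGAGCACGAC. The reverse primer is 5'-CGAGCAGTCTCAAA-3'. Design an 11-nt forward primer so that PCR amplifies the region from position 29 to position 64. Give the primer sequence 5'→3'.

The reverse primer's reverse complement TTTGAGACTGCTCG matches the template at positions 51–64; the product starts at position 29.
The forward primer is identical to the top strand over positions 29–39: TAAAGTCTATT.

5'-TAAAGTCTATT-3'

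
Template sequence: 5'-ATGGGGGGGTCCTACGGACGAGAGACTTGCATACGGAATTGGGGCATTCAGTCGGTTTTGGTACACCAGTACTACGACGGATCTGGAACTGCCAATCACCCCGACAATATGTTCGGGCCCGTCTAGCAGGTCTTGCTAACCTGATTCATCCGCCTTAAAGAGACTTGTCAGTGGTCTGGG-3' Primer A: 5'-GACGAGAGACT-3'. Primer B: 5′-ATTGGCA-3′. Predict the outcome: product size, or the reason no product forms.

Yes — an 80 bp product.

Primer A (GACGAGAGACT) matches the top strand at positions 17–27; it acts as a forward primer.
Primer B's reverse complement is TGCCAAT, matching the top strand at positions 90–96; it acts as a reverse primer.
The 3' ends face each other across positions 17–96, giving an 80 bp product.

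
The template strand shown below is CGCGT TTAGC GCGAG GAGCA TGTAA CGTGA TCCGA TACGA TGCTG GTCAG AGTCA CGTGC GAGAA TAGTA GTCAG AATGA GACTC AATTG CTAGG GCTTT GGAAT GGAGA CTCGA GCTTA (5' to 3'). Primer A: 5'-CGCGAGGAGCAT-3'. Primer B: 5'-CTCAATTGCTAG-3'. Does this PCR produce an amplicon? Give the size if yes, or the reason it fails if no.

No product — both primers anneal to the same strand and extend in the same direction.

Primer A (CGCGAGGAGCAT) matches the top strand at positions 10–21 (3' end points downstream).
Primer B (CTCAATTGCTAG) also matches the top strand directly, at positions 83–94 — its reverse complement CTAGCAATTGAG is not present.
Both primers anneal to the bottom strand with 3' ends pointing the same way, so neither can prime synthesis back toward the other.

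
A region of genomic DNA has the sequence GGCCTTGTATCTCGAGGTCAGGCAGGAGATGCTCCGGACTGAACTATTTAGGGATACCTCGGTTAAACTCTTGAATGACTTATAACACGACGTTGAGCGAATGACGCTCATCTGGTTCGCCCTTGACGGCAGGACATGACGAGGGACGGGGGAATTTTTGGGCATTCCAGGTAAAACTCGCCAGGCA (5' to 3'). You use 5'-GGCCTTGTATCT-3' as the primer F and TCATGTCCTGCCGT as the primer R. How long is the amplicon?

The forward primer matches the template at positions 1–12.
The reverse primer's reverse complement is ACGGCAGGACATGA, which matches the template at positions 126–139.
The product runs from position 1 to position 139, so its length is 139 − 1 + 1 = 139 bp.

139 bp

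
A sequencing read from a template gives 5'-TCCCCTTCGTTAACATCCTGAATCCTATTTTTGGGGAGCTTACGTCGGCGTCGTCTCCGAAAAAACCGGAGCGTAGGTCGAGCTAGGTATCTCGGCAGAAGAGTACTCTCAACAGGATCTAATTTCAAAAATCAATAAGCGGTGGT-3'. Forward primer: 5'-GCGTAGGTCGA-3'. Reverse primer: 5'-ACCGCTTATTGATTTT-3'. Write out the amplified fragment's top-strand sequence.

5'-GCGTAGGTCGAGCTAGGTATCTCGGCAGAAGAGTACTCTCAACAGGATCTAATTTCAAAAATCAATAAGCGGT-3'

The forward primer matches the template at positions 71–81.
The reverse primer's reverse complement is AAAATCAATAAGCGGT, which matches the template at positions 128–143.
The product is the template from position 71 through 143 (73 bp).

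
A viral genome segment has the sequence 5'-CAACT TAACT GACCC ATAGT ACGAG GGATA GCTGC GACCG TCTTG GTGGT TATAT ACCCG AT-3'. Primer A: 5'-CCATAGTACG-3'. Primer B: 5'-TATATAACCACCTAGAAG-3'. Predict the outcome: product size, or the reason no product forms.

Primer B (TATATAACCACCTAGAAG) does not match the top strand, and its reverse complement CTTCTAGGTGGTTATATA does not match either.
With no annealing site for primer B, no amplification occurs.

No product — primer B has no binding site in the template.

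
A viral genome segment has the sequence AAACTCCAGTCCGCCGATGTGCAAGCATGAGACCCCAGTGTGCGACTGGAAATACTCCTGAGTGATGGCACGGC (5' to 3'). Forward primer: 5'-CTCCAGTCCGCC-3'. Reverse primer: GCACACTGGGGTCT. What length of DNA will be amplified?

40 bp

The forward primer matches the template at positions 4–15.
Taking the reverse complement of GCACACTGGGGTCT gives AGACCCCAGTGTGC, found at positions 30–43 on the template; the primer anneals here to the top strand with its 3' end pointing upstream.
The product runs from position 4 to position 43, so its length is 43 − 4 + 1 = 40 bp.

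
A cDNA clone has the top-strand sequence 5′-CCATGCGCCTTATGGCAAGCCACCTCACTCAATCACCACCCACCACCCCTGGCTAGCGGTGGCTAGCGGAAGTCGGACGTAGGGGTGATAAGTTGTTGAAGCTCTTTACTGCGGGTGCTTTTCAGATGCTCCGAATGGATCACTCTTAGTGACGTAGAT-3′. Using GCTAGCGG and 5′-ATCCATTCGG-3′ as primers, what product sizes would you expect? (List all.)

The forward primer GCTAGCGG matches the top strand at positions 52–59, 62–69.
The reverse primer's reverse complement is CCGAATGGAT, matching at positions 131–140.
Each forward site pairs with the reverse site to give a product ending at position 140: sizes 89, 79 bp.

89 bp, 79 bp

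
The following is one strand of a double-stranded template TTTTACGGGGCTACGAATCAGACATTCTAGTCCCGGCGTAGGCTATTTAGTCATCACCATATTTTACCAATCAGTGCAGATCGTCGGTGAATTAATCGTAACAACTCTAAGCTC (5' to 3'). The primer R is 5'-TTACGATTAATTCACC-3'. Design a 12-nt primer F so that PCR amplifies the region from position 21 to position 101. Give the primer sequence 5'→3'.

The reverse primer's reverse complement GGTGAATTAATCGTAA matches the template at positions 86–101; the product starts at position 21.
The forward primer is identical to the top strand over positions 21–32: GACATTCTAGTC.

5'-GACATTCTAGTC-3'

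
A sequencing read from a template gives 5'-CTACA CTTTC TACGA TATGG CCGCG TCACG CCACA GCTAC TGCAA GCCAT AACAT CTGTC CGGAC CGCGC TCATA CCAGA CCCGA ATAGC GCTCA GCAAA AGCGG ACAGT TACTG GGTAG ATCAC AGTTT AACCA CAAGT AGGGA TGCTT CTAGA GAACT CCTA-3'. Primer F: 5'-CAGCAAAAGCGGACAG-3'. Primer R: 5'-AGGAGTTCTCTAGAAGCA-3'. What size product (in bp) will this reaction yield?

The forward primer matches the template at positions 94–109.
The reverse primer's reverse complement is TGCTTCTAGAGAACTCCT, which matches the template at positions 146–163.
The product runs from position 94 to position 163, so its length is 163 − 94 + 1 = 70 bp.

70 bp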